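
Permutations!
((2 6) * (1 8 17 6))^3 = (1 6 8 2 17)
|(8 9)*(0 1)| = 2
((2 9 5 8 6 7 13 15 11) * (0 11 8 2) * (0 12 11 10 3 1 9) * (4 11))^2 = ((0 10 3 1 9 5 2)(4 11 12)(6 7 13 15 8))^2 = (0 3 9 2 10 1 5)(4 12 11)(6 13 8 7 15)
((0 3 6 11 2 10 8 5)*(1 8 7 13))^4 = ((0 3 6 11 2 10 7 13 1 8 5))^4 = (0 2 1 3 10 8 6 7 5 11 13)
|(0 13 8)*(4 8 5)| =|(0 13 5 4 8)| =5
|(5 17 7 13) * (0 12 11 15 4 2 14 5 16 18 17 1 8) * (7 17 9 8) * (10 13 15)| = 63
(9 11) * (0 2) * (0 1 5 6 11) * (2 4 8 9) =[4, 5, 1, 3, 8, 6, 11, 7, 9, 0, 10, 2] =(0 4 8 9)(1 5 6 11 2)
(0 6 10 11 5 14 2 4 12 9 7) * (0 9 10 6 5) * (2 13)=(0 5 14 13 2 4 12 10 11)(7 9)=[5, 1, 4, 3, 12, 14, 6, 9, 8, 7, 11, 0, 10, 2, 13]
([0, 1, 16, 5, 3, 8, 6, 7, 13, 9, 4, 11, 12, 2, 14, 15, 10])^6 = (2 8 3 10)(4 16 13 5)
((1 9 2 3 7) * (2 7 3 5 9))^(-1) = (1 7 9 5 2)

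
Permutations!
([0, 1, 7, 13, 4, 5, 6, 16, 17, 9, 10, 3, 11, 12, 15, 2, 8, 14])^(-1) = (2 15 14 17 8 16 7)(3 11 12 13)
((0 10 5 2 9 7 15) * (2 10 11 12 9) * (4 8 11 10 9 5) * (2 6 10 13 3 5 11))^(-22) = (0 15 7 9 5 3 13)(2 4 6 8 10)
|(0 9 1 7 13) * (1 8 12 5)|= 8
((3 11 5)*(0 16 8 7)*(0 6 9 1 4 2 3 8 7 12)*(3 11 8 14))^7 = ((0 16 7 6 9 1 4 2 11 5 14 3 8 12))^7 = (0 2)(1 8)(3 9)(4 12)(5 7)(6 14)(11 16)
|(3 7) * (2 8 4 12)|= 4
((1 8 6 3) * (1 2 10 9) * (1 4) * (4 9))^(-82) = (1 6 2 4 8 3 10)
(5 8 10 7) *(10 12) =[0, 1, 2, 3, 4, 8, 6, 5, 12, 9, 7, 11, 10] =(5 8 12 10 7)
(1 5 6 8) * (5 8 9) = [0, 8, 2, 3, 4, 6, 9, 7, 1, 5] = (1 8)(5 6 9)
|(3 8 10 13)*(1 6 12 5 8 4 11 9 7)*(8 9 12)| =12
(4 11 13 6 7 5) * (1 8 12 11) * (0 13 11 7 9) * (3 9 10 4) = [13, 8, 2, 9, 1, 3, 10, 5, 12, 0, 4, 11, 7, 6] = (0 13 6 10 4 1 8 12 7 5 3 9)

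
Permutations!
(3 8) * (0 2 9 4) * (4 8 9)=(0 2 4)(3 9 8)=[2, 1, 4, 9, 0, 5, 6, 7, 3, 8]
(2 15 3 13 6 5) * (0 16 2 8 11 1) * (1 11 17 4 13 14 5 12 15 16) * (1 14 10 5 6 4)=(0 14 6 12 15 3 10 5 8 17 1)(2 16)(4 13)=[14, 0, 16, 10, 13, 8, 12, 7, 17, 9, 5, 11, 15, 4, 6, 3, 2, 1]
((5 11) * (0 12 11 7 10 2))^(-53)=((0 12 11 5 7 10 2))^(-53)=(0 5 2 11 10 12 7)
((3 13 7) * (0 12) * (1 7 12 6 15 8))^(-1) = (0 12 13 3 7 1 8 15 6) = ((0 6 15 8 1 7 3 13 12))^(-1)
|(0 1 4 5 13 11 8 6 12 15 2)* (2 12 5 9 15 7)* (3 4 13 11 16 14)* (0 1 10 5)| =|(0 10 5 11 8 6)(1 13 16 14 3 4 9 15 12 7 2)| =66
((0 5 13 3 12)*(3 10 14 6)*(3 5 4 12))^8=(0 12 4)(5 14 13 6 10)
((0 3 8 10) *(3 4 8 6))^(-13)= ((0 4 8 10)(3 6))^(-13)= (0 10 8 4)(3 6)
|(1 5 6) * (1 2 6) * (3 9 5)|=|(1 3 9 5)(2 6)|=4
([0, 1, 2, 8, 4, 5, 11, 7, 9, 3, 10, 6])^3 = (6 11)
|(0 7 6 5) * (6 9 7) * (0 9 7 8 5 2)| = 3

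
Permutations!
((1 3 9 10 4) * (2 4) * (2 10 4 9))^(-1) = ((10)(1 3 2 9 4))^(-1) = (10)(1 4 9 2 3)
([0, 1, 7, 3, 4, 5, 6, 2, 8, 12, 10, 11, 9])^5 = (2 7)(9 12)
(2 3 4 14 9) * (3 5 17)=(2 5 17 3 4 14 9)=[0, 1, 5, 4, 14, 17, 6, 7, 8, 2, 10, 11, 12, 13, 9, 15, 16, 3]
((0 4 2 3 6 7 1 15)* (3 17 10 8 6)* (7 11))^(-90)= (0 1 11 8 17 4 15 7 6 10 2)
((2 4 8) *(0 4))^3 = (0 2 8 4)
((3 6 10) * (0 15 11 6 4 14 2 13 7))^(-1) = ((0 15 11 6 10 3 4 14 2 13 7))^(-1) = (0 7 13 2 14 4 3 10 6 11 15)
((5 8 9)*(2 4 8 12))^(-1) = ((2 4 8 9 5 12))^(-1) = (2 12 5 9 8 4)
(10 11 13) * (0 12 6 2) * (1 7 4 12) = (0 1 7 4 12 6 2)(10 11 13) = [1, 7, 0, 3, 12, 5, 2, 4, 8, 9, 11, 13, 6, 10]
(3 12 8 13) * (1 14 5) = (1 14 5)(3 12 8 13) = [0, 14, 2, 12, 4, 1, 6, 7, 13, 9, 10, 11, 8, 3, 5]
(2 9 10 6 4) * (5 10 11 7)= (2 9 11 7 5 10 6 4)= [0, 1, 9, 3, 2, 10, 4, 5, 8, 11, 6, 7]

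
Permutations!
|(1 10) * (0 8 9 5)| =4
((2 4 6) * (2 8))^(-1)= ((2 4 6 8))^(-1)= (2 8 6 4)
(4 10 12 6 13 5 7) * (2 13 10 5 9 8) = (2 13 9 8)(4 5 7)(6 10 12) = [0, 1, 13, 3, 5, 7, 10, 4, 2, 8, 12, 11, 6, 9]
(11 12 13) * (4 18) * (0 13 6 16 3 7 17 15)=[13, 1, 2, 7, 18, 5, 16, 17, 8, 9, 10, 12, 6, 11, 14, 0, 3, 15, 4]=(0 13 11 12 6 16 3 7 17 15)(4 18)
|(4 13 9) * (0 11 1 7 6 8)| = 6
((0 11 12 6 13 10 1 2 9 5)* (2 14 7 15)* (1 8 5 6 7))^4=((0 11 12 7 15 2 9 6 13 10 8 5)(1 14))^4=(0 15 13)(2 10 11)(5 7 6)(8 12 9)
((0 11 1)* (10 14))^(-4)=((0 11 1)(10 14))^(-4)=(14)(0 1 11)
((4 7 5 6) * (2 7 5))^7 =((2 7)(4 5 6))^7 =(2 7)(4 5 6)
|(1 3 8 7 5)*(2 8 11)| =7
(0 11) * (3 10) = (0 11)(3 10) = [11, 1, 2, 10, 4, 5, 6, 7, 8, 9, 3, 0]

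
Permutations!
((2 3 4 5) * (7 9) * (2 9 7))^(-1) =(2 9 5 4 3)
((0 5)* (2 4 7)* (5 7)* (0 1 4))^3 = (7)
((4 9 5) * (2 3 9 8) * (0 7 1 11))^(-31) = (0 7 1 11)(2 8 4 5 9 3)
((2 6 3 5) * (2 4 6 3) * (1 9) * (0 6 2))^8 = ((0 6)(1 9)(2 3 5 4))^8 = (9)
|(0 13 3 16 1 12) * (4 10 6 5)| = |(0 13 3 16 1 12)(4 10 6 5)| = 12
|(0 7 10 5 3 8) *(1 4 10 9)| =9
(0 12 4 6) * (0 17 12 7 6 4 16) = [7, 1, 2, 3, 4, 5, 17, 6, 8, 9, 10, 11, 16, 13, 14, 15, 0, 12] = (0 7 6 17 12 16)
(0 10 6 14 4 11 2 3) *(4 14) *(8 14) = (0 10 6 4 11 2 3)(8 14) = [10, 1, 3, 0, 11, 5, 4, 7, 14, 9, 6, 2, 12, 13, 8]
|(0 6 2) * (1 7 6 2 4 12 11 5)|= |(0 2)(1 7 6 4 12 11 5)|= 14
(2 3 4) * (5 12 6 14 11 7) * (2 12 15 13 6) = (2 3 4 12)(5 15 13 6 14 11 7) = [0, 1, 3, 4, 12, 15, 14, 5, 8, 9, 10, 7, 2, 6, 11, 13]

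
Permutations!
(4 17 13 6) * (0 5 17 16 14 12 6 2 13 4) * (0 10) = (0 5 17 4 16 14 12 6 10)(2 13) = [5, 1, 13, 3, 16, 17, 10, 7, 8, 9, 0, 11, 6, 2, 12, 15, 14, 4]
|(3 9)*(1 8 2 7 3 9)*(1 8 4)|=4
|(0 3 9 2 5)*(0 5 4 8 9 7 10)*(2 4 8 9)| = 4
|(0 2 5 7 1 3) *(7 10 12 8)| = |(0 2 5 10 12 8 7 1 3)| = 9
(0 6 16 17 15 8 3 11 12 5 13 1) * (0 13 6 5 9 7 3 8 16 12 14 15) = [5, 13, 2, 11, 4, 6, 12, 3, 8, 7, 10, 14, 9, 1, 15, 16, 17, 0] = (0 5 6 12 9 7 3 11 14 15 16 17)(1 13)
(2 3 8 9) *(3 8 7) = (2 8 9)(3 7) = [0, 1, 8, 7, 4, 5, 6, 3, 9, 2]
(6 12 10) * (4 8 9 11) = [0, 1, 2, 3, 8, 5, 12, 7, 9, 11, 6, 4, 10] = (4 8 9 11)(6 12 10)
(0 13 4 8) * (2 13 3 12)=(0 3 12 2 13 4 8)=[3, 1, 13, 12, 8, 5, 6, 7, 0, 9, 10, 11, 2, 4]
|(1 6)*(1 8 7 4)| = |(1 6 8 7 4)| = 5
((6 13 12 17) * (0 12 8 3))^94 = ((0 12 17 6 13 8 3))^94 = (0 6 3 17 8 12 13)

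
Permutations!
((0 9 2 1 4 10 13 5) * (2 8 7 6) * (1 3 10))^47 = ((0 9 8 7 6 2 3 10 13 5)(1 4))^47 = (0 10 6 9 13 2 8 5 3 7)(1 4)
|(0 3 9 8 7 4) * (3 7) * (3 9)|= 6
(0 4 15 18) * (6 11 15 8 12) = (0 4 8 12 6 11 15 18) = [4, 1, 2, 3, 8, 5, 11, 7, 12, 9, 10, 15, 6, 13, 14, 18, 16, 17, 0]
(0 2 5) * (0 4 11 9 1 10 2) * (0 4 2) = [4, 10, 5, 3, 11, 2, 6, 7, 8, 1, 0, 9] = (0 4 11 9 1 10)(2 5)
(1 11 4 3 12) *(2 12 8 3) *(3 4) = [0, 11, 12, 8, 2, 5, 6, 7, 4, 9, 10, 3, 1] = (1 11 3 8 4 2 12)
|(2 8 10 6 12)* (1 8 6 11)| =|(1 8 10 11)(2 6 12)| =12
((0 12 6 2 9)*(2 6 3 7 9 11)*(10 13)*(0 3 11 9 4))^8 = (13) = ((0 12 11 2 9 3 7 4)(10 13))^8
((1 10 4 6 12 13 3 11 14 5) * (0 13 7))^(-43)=(0 5 12 11 4 13 1 7 14 6 3 10)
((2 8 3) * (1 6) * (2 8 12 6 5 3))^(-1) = (1 6 12 2 8 3 5)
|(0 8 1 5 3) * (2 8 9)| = 7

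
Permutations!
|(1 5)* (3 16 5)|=|(1 3 16 5)|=4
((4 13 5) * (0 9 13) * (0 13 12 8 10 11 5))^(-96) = ((0 9 12 8 10 11 5 4 13))^(-96) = (0 8 5)(4 9 10)(11 13 12)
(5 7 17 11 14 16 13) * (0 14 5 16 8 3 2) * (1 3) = [14, 3, 0, 2, 4, 7, 6, 17, 1, 9, 10, 5, 12, 16, 8, 15, 13, 11] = (0 14 8 1 3 2)(5 7 17 11)(13 16)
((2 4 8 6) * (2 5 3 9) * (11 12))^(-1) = (2 9 3 5 6 8 4)(11 12)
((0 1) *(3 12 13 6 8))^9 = (0 1)(3 8 6 13 12)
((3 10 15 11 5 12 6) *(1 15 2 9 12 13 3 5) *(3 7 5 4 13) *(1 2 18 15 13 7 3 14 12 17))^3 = ((1 13 3 10 18 15 11 2 9 17)(4 7 5 14 12 6))^3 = (1 10 11 17 3 15 9 13 18 2)(4 14)(5 6)(7 12)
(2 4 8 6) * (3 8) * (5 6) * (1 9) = [0, 9, 4, 8, 3, 6, 2, 7, 5, 1] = (1 9)(2 4 3 8 5 6)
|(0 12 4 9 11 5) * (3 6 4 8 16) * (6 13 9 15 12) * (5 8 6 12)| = |(0 12 6 4 15 5)(3 13 9 11 8 16)| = 6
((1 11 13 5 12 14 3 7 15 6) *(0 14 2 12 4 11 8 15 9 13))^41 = (0 13 14 5 3 4 7 11 9)(1 8 15 6)(2 12)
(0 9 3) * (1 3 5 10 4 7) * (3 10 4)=(0 9 5 4 7 1 10 3)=[9, 10, 2, 0, 7, 4, 6, 1, 8, 5, 3]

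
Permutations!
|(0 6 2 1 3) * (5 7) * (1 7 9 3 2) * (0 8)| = 9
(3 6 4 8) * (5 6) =(3 5 6 4 8) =[0, 1, 2, 5, 8, 6, 4, 7, 3]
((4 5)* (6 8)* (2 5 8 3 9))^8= (2 5 4 8 6 3 9)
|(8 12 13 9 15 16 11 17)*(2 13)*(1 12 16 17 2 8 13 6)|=|(1 12 8 16 11 2 6)(9 15 17 13)|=28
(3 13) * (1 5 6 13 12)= (1 5 6 13 3 12)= [0, 5, 2, 12, 4, 6, 13, 7, 8, 9, 10, 11, 1, 3]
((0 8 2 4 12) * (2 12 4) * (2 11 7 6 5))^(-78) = ((0 8 12)(2 11 7 6 5))^(-78) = (12)(2 7 5 11 6)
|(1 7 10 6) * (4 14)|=4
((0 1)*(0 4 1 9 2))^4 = (0 9 2)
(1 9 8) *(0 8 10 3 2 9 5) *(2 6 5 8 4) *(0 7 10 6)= (0 4 2 9 6 5 7 10 3)(1 8)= [4, 8, 9, 0, 2, 7, 5, 10, 1, 6, 3]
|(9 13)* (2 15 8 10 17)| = |(2 15 8 10 17)(9 13)| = 10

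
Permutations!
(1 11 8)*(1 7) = (1 11 8 7) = [0, 11, 2, 3, 4, 5, 6, 1, 7, 9, 10, 8]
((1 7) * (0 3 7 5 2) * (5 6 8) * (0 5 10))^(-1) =(0 10 8 6 1 7 3)(2 5)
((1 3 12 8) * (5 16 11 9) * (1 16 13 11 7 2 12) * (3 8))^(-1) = (1 3 12 2 7 16 8)(5 9 11 13)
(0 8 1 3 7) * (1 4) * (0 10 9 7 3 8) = [0, 8, 2, 3, 1, 5, 6, 10, 4, 7, 9] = (1 8 4)(7 10 9)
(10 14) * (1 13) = (1 13)(10 14) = [0, 13, 2, 3, 4, 5, 6, 7, 8, 9, 14, 11, 12, 1, 10]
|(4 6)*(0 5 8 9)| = 4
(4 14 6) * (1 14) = (1 14 6 4) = [0, 14, 2, 3, 1, 5, 4, 7, 8, 9, 10, 11, 12, 13, 6]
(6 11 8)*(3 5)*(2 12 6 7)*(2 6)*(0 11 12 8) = (0 11)(2 8 7 6 12)(3 5) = [11, 1, 8, 5, 4, 3, 12, 6, 7, 9, 10, 0, 2]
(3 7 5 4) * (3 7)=(4 7 5)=[0, 1, 2, 3, 7, 4, 6, 5]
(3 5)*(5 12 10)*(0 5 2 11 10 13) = (0 5 3 12 13)(2 11 10) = [5, 1, 11, 12, 4, 3, 6, 7, 8, 9, 2, 10, 13, 0]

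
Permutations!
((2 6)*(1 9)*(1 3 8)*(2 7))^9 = ((1 9 3 8)(2 6 7))^9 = (1 9 3 8)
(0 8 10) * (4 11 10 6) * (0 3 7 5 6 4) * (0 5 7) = (0 8 4 11 10 3)(5 6) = [8, 1, 2, 0, 11, 6, 5, 7, 4, 9, 3, 10]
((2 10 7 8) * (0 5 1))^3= (2 8 7 10)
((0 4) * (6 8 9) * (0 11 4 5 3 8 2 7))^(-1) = (0 7 2 6 9 8 3 5)(4 11)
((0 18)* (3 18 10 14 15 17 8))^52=((0 10 14 15 17 8 3 18))^52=(0 17)(3 14)(8 10)(15 18)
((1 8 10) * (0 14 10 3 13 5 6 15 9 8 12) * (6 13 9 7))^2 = ((0 14 10 1 12)(3 9 8)(5 13)(6 15 7))^2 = (0 10 12 14 1)(3 8 9)(6 7 15)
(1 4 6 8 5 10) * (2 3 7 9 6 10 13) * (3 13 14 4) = (1 3 7 9 6 8 5 14 4 10)(2 13) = [0, 3, 13, 7, 10, 14, 8, 9, 5, 6, 1, 11, 12, 2, 4]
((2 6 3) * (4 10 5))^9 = (10)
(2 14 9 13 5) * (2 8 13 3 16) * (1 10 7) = (1 10 7)(2 14 9 3 16)(5 8 13) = [0, 10, 14, 16, 4, 8, 6, 1, 13, 3, 7, 11, 12, 5, 9, 15, 2]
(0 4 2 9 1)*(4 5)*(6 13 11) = [5, 0, 9, 3, 2, 4, 13, 7, 8, 1, 10, 6, 12, 11] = (0 5 4 2 9 1)(6 13 11)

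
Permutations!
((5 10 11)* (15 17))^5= (5 11 10)(15 17)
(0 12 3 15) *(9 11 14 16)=(0 12 3 15)(9 11 14 16)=[12, 1, 2, 15, 4, 5, 6, 7, 8, 11, 10, 14, 3, 13, 16, 0, 9]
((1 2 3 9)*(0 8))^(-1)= (0 8)(1 9 3 2)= ((0 8)(1 2 3 9))^(-1)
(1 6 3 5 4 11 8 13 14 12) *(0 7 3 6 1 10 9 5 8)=(0 7 3 8 13 14 12 10 9 5 4 11)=[7, 1, 2, 8, 11, 4, 6, 3, 13, 5, 9, 0, 10, 14, 12]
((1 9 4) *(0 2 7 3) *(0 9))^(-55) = ((0 2 7 3 9 4 1))^(-55) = (0 2 7 3 9 4 1)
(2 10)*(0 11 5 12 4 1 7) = (0 11 5 12 4 1 7)(2 10) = [11, 7, 10, 3, 1, 12, 6, 0, 8, 9, 2, 5, 4]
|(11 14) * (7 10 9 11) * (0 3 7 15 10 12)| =20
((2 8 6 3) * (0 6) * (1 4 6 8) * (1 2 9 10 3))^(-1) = ((0 8)(1 4 6)(3 9 10))^(-1) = (0 8)(1 6 4)(3 10 9)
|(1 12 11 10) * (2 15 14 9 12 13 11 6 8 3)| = 8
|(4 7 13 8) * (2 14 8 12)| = |(2 14 8 4 7 13 12)| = 7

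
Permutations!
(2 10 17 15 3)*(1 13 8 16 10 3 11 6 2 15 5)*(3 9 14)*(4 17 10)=[0, 13, 9, 15, 17, 1, 2, 7, 16, 14, 10, 6, 12, 8, 3, 11, 4, 5]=(1 13 8 16 4 17 5)(2 9 14 3 15 11 6)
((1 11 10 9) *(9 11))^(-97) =(1 9)(10 11)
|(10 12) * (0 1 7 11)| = |(0 1 7 11)(10 12)| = 4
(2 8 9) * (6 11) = [0, 1, 8, 3, 4, 5, 11, 7, 9, 2, 10, 6] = (2 8 9)(6 11)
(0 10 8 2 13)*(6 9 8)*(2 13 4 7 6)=[10, 1, 4, 3, 7, 5, 9, 6, 13, 8, 2, 11, 12, 0]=(0 10 2 4 7 6 9 8 13)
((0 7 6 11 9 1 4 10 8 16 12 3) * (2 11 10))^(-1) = ((0 7 6 10 8 16 12 3)(1 4 2 11 9))^(-1) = (0 3 12 16 8 10 6 7)(1 9 11 2 4)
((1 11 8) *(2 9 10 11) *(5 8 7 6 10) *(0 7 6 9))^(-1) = ((0 7 9 5 8 1 2)(6 10 11))^(-1) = (0 2 1 8 5 9 7)(6 11 10)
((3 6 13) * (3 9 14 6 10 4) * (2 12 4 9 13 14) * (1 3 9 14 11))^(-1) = (1 11 6 14 10 3)(2 9 4 12)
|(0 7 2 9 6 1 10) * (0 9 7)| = 4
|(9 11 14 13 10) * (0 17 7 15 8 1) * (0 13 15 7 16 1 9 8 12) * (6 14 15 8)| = |(0 17 16 1 13 10 6 14 8 9 11 15 12)| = 13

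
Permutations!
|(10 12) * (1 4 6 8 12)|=|(1 4 6 8 12 10)|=6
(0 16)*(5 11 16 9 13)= (0 9 13 5 11 16)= [9, 1, 2, 3, 4, 11, 6, 7, 8, 13, 10, 16, 12, 5, 14, 15, 0]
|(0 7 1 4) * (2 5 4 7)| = 4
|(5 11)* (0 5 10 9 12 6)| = 7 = |(0 5 11 10 9 12 6)|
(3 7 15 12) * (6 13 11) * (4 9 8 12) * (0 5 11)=(0 5 11 6 13)(3 7 15 4 9 8 12)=[5, 1, 2, 7, 9, 11, 13, 15, 12, 8, 10, 6, 3, 0, 14, 4]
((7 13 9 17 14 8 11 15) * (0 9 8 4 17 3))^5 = ((0 9 3)(4 17 14)(7 13 8 11 15))^5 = (0 3 9)(4 14 17)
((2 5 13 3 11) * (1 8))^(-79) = ((1 8)(2 5 13 3 11))^(-79) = (1 8)(2 5 13 3 11)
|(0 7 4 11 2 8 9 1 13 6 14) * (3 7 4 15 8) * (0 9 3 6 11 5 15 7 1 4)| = 12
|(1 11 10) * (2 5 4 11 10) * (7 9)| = 4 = |(1 10)(2 5 4 11)(7 9)|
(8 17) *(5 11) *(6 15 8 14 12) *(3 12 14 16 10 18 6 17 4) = [0, 1, 2, 12, 3, 11, 15, 7, 4, 9, 18, 5, 17, 13, 14, 8, 10, 16, 6] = (3 12 17 16 10 18 6 15 8 4)(5 11)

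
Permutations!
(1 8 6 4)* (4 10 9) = [0, 8, 2, 3, 1, 5, 10, 7, 6, 4, 9] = (1 8 6 10 9 4)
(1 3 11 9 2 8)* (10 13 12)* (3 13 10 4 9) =(1 13 12 4 9 2 8)(3 11) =[0, 13, 8, 11, 9, 5, 6, 7, 1, 2, 10, 3, 4, 12]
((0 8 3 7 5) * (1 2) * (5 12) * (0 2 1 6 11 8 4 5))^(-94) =(0 8 5 7 6)(2 12 11 4 3)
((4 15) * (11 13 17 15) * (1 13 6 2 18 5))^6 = (1 6 17 18 4)(2 15 5 11 13)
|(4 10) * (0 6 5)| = 6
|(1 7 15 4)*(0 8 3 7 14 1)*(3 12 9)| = |(0 8 12 9 3 7 15 4)(1 14)| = 8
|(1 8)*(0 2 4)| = 6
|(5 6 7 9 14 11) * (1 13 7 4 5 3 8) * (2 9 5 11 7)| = |(1 13 2 9 14 7 5 6 4 11 3 8)| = 12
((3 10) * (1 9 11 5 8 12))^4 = ((1 9 11 5 8 12)(3 10))^4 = (1 8 11)(5 9 12)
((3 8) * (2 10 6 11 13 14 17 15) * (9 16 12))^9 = ((2 10 6 11 13 14 17 15)(3 8)(9 16 12))^9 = (2 10 6 11 13 14 17 15)(3 8)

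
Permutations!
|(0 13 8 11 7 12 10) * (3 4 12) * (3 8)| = |(0 13 3 4 12 10)(7 8 11)| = 6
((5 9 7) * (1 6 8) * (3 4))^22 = ((1 6 8)(3 4)(5 9 7))^22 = (1 6 8)(5 9 7)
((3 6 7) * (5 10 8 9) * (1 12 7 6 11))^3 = ((1 12 7 3 11)(5 10 8 9))^3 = (1 3 12 11 7)(5 9 8 10)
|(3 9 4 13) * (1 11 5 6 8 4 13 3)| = 9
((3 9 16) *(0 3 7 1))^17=(0 1 7 16 9 3)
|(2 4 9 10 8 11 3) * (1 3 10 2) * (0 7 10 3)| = |(0 7 10 8 11 3 1)(2 4 9)| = 21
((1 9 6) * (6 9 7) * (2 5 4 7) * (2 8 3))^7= ((9)(1 8 3 2 5 4 7 6))^7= (9)(1 6 7 4 5 2 3 8)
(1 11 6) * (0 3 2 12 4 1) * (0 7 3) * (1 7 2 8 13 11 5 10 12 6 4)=(1 5 10 12)(2 6)(3 8 13 11 4 7)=[0, 5, 6, 8, 7, 10, 2, 3, 13, 9, 12, 4, 1, 11]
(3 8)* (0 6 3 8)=(8)(0 6 3)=[6, 1, 2, 0, 4, 5, 3, 7, 8]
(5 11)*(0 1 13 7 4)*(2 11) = (0 1 13 7 4)(2 11 5) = [1, 13, 11, 3, 0, 2, 6, 4, 8, 9, 10, 5, 12, 7]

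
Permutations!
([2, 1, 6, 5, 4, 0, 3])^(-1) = (0 5 3 6 2)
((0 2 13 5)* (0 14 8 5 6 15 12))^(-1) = (0 12 15 6 13 2)(5 8 14)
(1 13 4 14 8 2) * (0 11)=[11, 13, 1, 3, 14, 5, 6, 7, 2, 9, 10, 0, 12, 4, 8]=(0 11)(1 13 4 14 8 2)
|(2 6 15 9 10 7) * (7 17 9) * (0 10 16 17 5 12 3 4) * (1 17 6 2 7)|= 6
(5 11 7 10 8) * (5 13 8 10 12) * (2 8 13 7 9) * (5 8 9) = (13)(2 9)(5 11)(7 12 8) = [0, 1, 9, 3, 4, 11, 6, 12, 7, 2, 10, 5, 8, 13]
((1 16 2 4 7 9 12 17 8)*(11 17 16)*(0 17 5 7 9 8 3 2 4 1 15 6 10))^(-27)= ((0 17 3 2 1 11 5 7 8 15 6 10)(4 9 12 16))^(-27)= (0 15 5 2)(1 17 6 7)(3 10 8 11)(4 9 12 16)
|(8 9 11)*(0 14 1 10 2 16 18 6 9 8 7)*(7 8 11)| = |(0 14 1 10 2 16 18 6 9 7)(8 11)| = 10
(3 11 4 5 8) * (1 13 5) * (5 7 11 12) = (1 13 7 11 4)(3 12 5 8) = [0, 13, 2, 12, 1, 8, 6, 11, 3, 9, 10, 4, 5, 7]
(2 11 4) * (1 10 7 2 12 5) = (1 10 7 2 11 4 12 5) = [0, 10, 11, 3, 12, 1, 6, 2, 8, 9, 7, 4, 5]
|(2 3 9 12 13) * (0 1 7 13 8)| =9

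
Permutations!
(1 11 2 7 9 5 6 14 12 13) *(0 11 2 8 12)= (0 11 8 12 13 1 2 7 9 5 6 14)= [11, 2, 7, 3, 4, 6, 14, 9, 12, 5, 10, 8, 13, 1, 0]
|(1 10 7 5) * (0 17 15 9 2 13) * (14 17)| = 28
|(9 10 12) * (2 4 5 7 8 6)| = |(2 4 5 7 8 6)(9 10 12)| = 6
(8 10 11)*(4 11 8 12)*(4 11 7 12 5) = [0, 1, 2, 3, 7, 4, 6, 12, 10, 9, 8, 5, 11] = (4 7 12 11 5)(8 10)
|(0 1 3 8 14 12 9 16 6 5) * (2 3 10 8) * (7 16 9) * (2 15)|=|(0 1 10 8 14 12 7 16 6 5)(2 3 15)|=30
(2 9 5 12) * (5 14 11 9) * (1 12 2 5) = [0, 12, 1, 3, 4, 2, 6, 7, 8, 14, 10, 9, 5, 13, 11] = (1 12 5 2)(9 14 11)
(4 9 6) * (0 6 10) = (0 6 4 9 10) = [6, 1, 2, 3, 9, 5, 4, 7, 8, 10, 0]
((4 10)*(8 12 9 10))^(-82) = (4 9 8 10 12)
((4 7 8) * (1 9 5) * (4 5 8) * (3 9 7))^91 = (9)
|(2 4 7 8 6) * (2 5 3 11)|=|(2 4 7 8 6 5 3 11)|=8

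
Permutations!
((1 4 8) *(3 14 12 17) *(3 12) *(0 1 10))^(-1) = (0 10 8 4 1)(3 14)(12 17)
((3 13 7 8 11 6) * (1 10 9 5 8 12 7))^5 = ((1 10 9 5 8 11 6 3 13)(7 12))^5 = (1 11 10 6 9 3 5 13 8)(7 12)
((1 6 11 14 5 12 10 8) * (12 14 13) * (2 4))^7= ((1 6 11 13 12 10 8)(2 4)(5 14))^7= (2 4)(5 14)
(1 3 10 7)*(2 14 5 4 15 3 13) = (1 13 2 14 5 4 15 3 10 7) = [0, 13, 14, 10, 15, 4, 6, 1, 8, 9, 7, 11, 12, 2, 5, 3]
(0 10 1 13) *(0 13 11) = (13)(0 10 1 11) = [10, 11, 2, 3, 4, 5, 6, 7, 8, 9, 1, 0, 12, 13]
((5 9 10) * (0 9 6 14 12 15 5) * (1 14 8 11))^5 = (0 10 9)(1 6 12 11 5 14 8 15)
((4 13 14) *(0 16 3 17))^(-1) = ((0 16 3 17)(4 13 14))^(-1) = (0 17 3 16)(4 14 13)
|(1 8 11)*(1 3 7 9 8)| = 5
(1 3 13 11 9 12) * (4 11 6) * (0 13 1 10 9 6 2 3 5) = (0 13 2 3 1 5)(4 11 6)(9 12 10) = [13, 5, 3, 1, 11, 0, 4, 7, 8, 12, 9, 6, 10, 2]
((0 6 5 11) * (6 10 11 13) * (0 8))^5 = (0 10 11 8)(5 6 13)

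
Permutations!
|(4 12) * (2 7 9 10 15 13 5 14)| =8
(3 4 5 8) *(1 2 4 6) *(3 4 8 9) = [0, 2, 8, 6, 5, 9, 1, 7, 4, 3] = (1 2 8 4 5 9 3 6)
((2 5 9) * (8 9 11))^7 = (2 11 9 5 8)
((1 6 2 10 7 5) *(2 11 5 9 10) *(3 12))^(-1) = (1 5 11 6)(3 12)(7 10 9)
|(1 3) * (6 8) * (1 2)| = 6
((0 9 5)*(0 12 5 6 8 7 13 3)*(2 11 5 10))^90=((0 9 6 8 7 13 3)(2 11 5 12 10))^90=(0 3 13 7 8 6 9)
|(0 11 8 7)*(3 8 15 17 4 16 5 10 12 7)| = |(0 11 15 17 4 16 5 10 12 7)(3 8)| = 10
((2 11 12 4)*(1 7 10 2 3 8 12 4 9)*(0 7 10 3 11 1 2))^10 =(0 7 3 8 12 9 2 1 10)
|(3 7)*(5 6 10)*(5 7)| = |(3 5 6 10 7)| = 5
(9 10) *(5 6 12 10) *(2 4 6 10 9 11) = (2 4 6 12 9 5 10 11) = [0, 1, 4, 3, 6, 10, 12, 7, 8, 5, 11, 2, 9]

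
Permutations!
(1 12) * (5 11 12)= [0, 5, 2, 3, 4, 11, 6, 7, 8, 9, 10, 12, 1]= (1 5 11 12)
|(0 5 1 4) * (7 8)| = |(0 5 1 4)(7 8)| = 4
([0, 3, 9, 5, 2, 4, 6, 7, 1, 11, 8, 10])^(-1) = (1 8 10 11 9 2 4 5 3)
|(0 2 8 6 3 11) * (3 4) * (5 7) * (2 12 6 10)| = |(0 12 6 4 3 11)(2 8 10)(5 7)| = 6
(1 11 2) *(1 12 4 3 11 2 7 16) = (1 2 12 4 3 11 7 16) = [0, 2, 12, 11, 3, 5, 6, 16, 8, 9, 10, 7, 4, 13, 14, 15, 1]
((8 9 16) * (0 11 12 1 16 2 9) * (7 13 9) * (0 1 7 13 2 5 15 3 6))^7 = (0 5 7 6 9 12 3 13 11 15 2)(1 16 8) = ((0 11 12 7 2 13 9 5 15 3 6)(1 16 8))^7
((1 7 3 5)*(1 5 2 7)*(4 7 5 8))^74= (2 8 7)(3 5 4)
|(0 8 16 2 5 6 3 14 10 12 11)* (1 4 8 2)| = 36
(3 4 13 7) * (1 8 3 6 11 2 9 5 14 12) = (1 8 3 4 13 7 6 11 2 9 5 14 12) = [0, 8, 9, 4, 13, 14, 11, 6, 3, 5, 10, 2, 1, 7, 12]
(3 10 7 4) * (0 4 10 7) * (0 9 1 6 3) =(0 4)(1 6 3 7 10 9) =[4, 6, 2, 7, 0, 5, 3, 10, 8, 1, 9]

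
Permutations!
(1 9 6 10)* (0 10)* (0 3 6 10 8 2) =(0 8 2)(1 9 10)(3 6) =[8, 9, 0, 6, 4, 5, 3, 7, 2, 10, 1]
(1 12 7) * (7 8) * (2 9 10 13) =(1 12 8 7)(2 9 10 13) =[0, 12, 9, 3, 4, 5, 6, 1, 7, 10, 13, 11, 8, 2]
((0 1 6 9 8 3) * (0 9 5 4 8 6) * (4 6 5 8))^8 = ((0 1)(3 9 5 6 8))^8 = (3 6 9 8 5)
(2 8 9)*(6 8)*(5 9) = (2 6 8 5 9) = [0, 1, 6, 3, 4, 9, 8, 7, 5, 2]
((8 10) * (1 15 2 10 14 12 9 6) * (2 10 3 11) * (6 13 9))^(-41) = (1 15 10 8 14 12 6)(2 3 11)(9 13)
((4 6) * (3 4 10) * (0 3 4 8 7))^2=(0 8)(3 7)(4 10 6)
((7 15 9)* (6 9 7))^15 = ((6 9)(7 15))^15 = (6 9)(7 15)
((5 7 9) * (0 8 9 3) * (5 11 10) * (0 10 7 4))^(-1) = ((0 8 9 11 7 3 10 5 4))^(-1) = (0 4 5 10 3 7 11 9 8)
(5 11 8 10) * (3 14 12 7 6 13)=(3 14 12 7 6 13)(5 11 8 10)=[0, 1, 2, 14, 4, 11, 13, 6, 10, 9, 5, 8, 7, 3, 12]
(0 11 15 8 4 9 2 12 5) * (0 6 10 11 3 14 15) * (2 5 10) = (0 3 14 15 8 4 9 5 6 2 12 10 11) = [3, 1, 12, 14, 9, 6, 2, 7, 4, 5, 11, 0, 10, 13, 15, 8]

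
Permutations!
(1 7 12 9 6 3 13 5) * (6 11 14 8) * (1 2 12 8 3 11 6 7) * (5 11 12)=(2 5)(3 13 11 14)(6 12 9)(7 8)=[0, 1, 5, 13, 4, 2, 12, 8, 7, 6, 10, 14, 9, 11, 3]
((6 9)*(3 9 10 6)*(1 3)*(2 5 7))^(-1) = (1 9 3)(2 7 5)(6 10)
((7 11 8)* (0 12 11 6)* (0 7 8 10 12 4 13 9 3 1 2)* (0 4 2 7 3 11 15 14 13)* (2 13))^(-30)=((0 13 9 11 10 12 15 14 2 4)(1 7 6 3))^(-30)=(15)(1 6)(3 7)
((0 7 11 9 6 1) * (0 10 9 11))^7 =(11)(0 7)(1 6 9 10)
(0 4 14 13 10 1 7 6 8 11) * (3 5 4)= [3, 7, 2, 5, 14, 4, 8, 6, 11, 9, 1, 0, 12, 10, 13]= (0 3 5 4 14 13 10 1 7 6 8 11)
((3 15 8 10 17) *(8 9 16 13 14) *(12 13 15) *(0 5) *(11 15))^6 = ((0 5)(3 12 13 14 8 10 17)(9 16 11 15))^6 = (3 17 10 8 14 13 12)(9 11)(15 16)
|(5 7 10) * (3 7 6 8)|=|(3 7 10 5 6 8)|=6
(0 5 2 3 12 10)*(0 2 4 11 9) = [5, 1, 3, 12, 11, 4, 6, 7, 8, 0, 2, 9, 10] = (0 5 4 11 9)(2 3 12 10)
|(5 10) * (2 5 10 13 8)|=4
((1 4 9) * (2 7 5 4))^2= (1 7 4)(2 5 9)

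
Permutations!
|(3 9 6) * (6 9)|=|(9)(3 6)|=2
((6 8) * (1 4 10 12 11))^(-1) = (1 11 12 10 4)(6 8)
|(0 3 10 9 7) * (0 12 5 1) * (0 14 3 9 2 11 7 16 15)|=|(0 9 16 15)(1 14 3 10 2 11 7 12 5)|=36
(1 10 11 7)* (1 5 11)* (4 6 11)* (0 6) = [6, 10, 2, 3, 0, 4, 11, 5, 8, 9, 1, 7] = (0 6 11 7 5 4)(1 10)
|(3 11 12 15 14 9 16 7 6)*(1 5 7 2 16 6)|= 42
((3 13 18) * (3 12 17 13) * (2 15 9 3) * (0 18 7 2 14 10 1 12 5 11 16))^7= (0 5 16 18 11)(1 9 13 10 15 17 14 2 12 3 7)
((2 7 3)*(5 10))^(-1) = (2 3 7)(5 10)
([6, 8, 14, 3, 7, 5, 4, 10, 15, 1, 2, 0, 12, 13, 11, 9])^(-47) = [6, 8, 14, 3, 7, 5, 4, 10, 15, 1, 2, 0, 12, 13, 11, 9]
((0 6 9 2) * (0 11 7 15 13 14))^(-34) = ((0 6 9 2 11 7 15 13 14))^(-34) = (0 9 11 15 14 6 2 7 13)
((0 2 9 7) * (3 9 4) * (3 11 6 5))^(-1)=(0 7 9 3 5 6 11 4 2)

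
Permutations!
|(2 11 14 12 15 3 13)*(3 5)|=|(2 11 14 12 15 5 3 13)|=8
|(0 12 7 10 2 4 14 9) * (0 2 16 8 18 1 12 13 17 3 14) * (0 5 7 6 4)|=70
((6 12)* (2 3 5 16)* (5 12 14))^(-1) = ((2 3 12 6 14 5 16))^(-1) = (2 16 5 14 6 12 3)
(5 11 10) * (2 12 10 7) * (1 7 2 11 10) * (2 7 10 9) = [0, 10, 12, 3, 4, 9, 6, 11, 8, 2, 5, 7, 1] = (1 10 5 9 2 12)(7 11)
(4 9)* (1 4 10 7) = (1 4 9 10 7) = [0, 4, 2, 3, 9, 5, 6, 1, 8, 10, 7]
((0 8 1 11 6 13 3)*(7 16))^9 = ((0 8 1 11 6 13 3)(7 16))^9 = (0 1 6 3 8 11 13)(7 16)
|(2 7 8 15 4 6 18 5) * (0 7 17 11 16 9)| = 13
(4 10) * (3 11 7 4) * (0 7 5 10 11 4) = (0 7)(3 4 11 5 10) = [7, 1, 2, 4, 11, 10, 6, 0, 8, 9, 3, 5]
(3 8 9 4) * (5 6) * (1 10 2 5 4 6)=(1 10 2 5)(3 8 9 6 4)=[0, 10, 5, 8, 3, 1, 4, 7, 9, 6, 2]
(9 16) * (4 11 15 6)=(4 11 15 6)(9 16)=[0, 1, 2, 3, 11, 5, 4, 7, 8, 16, 10, 15, 12, 13, 14, 6, 9]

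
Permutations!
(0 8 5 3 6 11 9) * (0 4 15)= [8, 1, 2, 6, 15, 3, 11, 7, 5, 4, 10, 9, 12, 13, 14, 0]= (0 8 5 3 6 11 9 4 15)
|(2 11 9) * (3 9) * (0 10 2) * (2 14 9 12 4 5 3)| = 4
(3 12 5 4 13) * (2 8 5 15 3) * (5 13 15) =(2 8 13)(3 12 5 4 15) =[0, 1, 8, 12, 15, 4, 6, 7, 13, 9, 10, 11, 5, 2, 14, 3]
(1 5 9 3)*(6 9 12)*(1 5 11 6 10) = (1 11 6 9 3 5 12 10) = [0, 11, 2, 5, 4, 12, 9, 7, 8, 3, 1, 6, 10]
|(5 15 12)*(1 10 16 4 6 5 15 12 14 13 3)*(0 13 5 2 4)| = |(0 13 3 1 10 16)(2 4 6)(5 12 15 14)| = 12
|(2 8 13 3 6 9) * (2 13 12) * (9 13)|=3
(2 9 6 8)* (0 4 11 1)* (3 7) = (0 4 11 1)(2 9 6 8)(3 7) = [4, 0, 9, 7, 11, 5, 8, 3, 2, 6, 10, 1]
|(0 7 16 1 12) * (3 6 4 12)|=8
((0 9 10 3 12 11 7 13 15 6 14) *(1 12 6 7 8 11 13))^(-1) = (0 14 6 3 10 9)(1 7 15 13 12)(8 11)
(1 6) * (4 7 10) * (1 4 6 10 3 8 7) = (1 10 6 4)(3 8 7) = [0, 10, 2, 8, 1, 5, 4, 3, 7, 9, 6]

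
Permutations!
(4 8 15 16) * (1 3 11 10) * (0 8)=[8, 3, 2, 11, 0, 5, 6, 7, 15, 9, 1, 10, 12, 13, 14, 16, 4]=(0 8 15 16 4)(1 3 11 10)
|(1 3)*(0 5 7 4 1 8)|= 7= |(0 5 7 4 1 3 8)|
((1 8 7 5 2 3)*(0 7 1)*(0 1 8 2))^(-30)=((8)(0 7 5)(1 2 3))^(-30)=(8)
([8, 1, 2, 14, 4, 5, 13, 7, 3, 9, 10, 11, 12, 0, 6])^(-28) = (0 3 6)(8 14 13)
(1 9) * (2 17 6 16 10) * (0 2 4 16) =[2, 9, 17, 3, 16, 5, 0, 7, 8, 1, 4, 11, 12, 13, 14, 15, 10, 6] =(0 2 17 6)(1 9)(4 16 10)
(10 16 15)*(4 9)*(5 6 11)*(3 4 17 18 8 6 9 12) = (3 4 12)(5 9 17 18 8 6 11)(10 16 15) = [0, 1, 2, 4, 12, 9, 11, 7, 6, 17, 16, 5, 3, 13, 14, 10, 15, 18, 8]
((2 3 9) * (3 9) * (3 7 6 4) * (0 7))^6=((0 7 6 4 3)(2 9))^6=(9)(0 7 6 4 3)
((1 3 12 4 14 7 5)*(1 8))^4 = ((1 3 12 4 14 7 5 8))^4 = (1 14)(3 7)(4 8)(5 12)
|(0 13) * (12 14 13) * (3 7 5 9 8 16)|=|(0 12 14 13)(3 7 5 9 8 16)|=12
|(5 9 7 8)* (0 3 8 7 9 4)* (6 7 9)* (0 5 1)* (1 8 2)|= |(0 3 2 1)(4 5)(6 7 9)|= 12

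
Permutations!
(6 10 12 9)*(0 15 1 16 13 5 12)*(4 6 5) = (0 15 1 16 13 4 6 10)(5 12 9) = [15, 16, 2, 3, 6, 12, 10, 7, 8, 5, 0, 11, 9, 4, 14, 1, 13]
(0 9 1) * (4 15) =(0 9 1)(4 15) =[9, 0, 2, 3, 15, 5, 6, 7, 8, 1, 10, 11, 12, 13, 14, 4]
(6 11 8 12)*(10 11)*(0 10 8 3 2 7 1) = [10, 0, 7, 2, 4, 5, 8, 1, 12, 9, 11, 3, 6] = (0 10 11 3 2 7 1)(6 8 12)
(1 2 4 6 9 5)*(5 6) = (1 2 4 5)(6 9) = [0, 2, 4, 3, 5, 1, 9, 7, 8, 6]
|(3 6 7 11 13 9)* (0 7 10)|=8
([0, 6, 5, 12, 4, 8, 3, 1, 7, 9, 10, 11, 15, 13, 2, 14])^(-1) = (1 7 8 5 2 14 15 12 3 6)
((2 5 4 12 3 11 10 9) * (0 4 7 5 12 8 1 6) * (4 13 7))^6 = (0 1 4 7)(5 13 6 8)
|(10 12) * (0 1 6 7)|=4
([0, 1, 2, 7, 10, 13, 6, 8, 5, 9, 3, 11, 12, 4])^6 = (3 10 4 13 5 8 7)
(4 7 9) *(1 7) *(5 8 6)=(1 7 9 4)(5 8 6)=[0, 7, 2, 3, 1, 8, 5, 9, 6, 4]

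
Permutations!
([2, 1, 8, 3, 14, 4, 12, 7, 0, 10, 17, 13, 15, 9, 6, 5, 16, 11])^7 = [2, 1, 8, 3, 14, 4, 12, 7, 0, 17, 11, 9, 15, 10, 6, 5, 16, 13]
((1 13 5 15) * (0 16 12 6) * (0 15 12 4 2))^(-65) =((0 16 4 2)(1 13 5 12 6 15))^(-65) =(0 2 4 16)(1 13 5 12 6 15)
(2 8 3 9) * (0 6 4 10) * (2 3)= (0 6 4 10)(2 8)(3 9)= [6, 1, 8, 9, 10, 5, 4, 7, 2, 3, 0]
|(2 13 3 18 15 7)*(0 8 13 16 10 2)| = |(0 8 13 3 18 15 7)(2 16 10)| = 21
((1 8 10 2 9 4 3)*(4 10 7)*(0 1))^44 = (0 8 4)(1 7 3)(2 10 9)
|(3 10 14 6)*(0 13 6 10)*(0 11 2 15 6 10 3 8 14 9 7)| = |(0 13 10 9 7)(2 15 6 8 14 3 11)| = 35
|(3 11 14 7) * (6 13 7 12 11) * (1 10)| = |(1 10)(3 6 13 7)(11 14 12)| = 12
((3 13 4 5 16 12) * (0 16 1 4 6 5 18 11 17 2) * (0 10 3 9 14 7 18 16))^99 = ((1 4 16 12 9 14 7 18 11 17 2 10 3 13 6 5))^99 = (1 12 7 17 3 5 16 14 11 10 6 4 9 18 2 13)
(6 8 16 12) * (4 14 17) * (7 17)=(4 14 7 17)(6 8 16 12)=[0, 1, 2, 3, 14, 5, 8, 17, 16, 9, 10, 11, 6, 13, 7, 15, 12, 4]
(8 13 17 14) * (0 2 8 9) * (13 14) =(0 2 8 14 9)(13 17) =[2, 1, 8, 3, 4, 5, 6, 7, 14, 0, 10, 11, 12, 17, 9, 15, 16, 13]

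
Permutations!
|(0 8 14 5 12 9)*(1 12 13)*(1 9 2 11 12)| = 6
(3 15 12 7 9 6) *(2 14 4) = (2 14 4)(3 15 12 7 9 6) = [0, 1, 14, 15, 2, 5, 3, 9, 8, 6, 10, 11, 7, 13, 4, 12]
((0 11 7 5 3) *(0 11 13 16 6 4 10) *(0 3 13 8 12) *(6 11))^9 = ((0 8 12)(3 6 4 10)(5 13 16 11 7))^9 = (3 6 4 10)(5 7 11 16 13)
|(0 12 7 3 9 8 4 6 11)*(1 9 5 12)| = |(0 1 9 8 4 6 11)(3 5 12 7)| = 28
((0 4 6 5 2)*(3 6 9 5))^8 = ((0 4 9 5 2)(3 6))^8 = (0 5 4 2 9)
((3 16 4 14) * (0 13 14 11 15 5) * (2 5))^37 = (0 15 16 13 2 4 14 5 11 3)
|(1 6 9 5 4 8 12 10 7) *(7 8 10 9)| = 6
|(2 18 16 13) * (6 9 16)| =6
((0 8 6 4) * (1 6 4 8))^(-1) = (0 4 8 6 1)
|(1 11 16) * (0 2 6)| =3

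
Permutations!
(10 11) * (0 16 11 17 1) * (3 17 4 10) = (0 16 11 3 17 1)(4 10) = [16, 0, 2, 17, 10, 5, 6, 7, 8, 9, 4, 3, 12, 13, 14, 15, 11, 1]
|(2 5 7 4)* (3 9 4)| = 6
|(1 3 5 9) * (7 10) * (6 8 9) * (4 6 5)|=|(1 3 4 6 8 9)(7 10)|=6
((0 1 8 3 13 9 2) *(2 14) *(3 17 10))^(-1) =(0 2 14 9 13 3 10 17 8 1)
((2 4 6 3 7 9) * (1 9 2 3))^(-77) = ((1 9 3 7 2 4 6))^(-77) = (9)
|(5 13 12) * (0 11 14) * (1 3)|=6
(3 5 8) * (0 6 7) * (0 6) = (3 5 8)(6 7) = [0, 1, 2, 5, 4, 8, 7, 6, 3]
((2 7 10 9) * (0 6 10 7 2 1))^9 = ((0 6 10 9 1))^9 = (0 1 9 10 6)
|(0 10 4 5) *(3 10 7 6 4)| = 10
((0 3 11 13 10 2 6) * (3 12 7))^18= ((0 12 7 3 11 13 10 2 6))^18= (13)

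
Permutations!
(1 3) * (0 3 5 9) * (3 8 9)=(0 8 9)(1 5 3)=[8, 5, 2, 1, 4, 3, 6, 7, 9, 0]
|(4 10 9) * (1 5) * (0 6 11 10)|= |(0 6 11 10 9 4)(1 5)|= 6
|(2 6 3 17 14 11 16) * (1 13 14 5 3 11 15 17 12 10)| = 36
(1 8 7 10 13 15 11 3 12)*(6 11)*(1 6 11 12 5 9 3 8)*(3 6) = (3 5 9 6 12)(7 10 13 15 11 8) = [0, 1, 2, 5, 4, 9, 12, 10, 7, 6, 13, 8, 3, 15, 14, 11]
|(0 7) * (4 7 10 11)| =|(0 10 11 4 7)| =5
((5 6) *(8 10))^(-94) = ((5 6)(8 10))^(-94) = (10)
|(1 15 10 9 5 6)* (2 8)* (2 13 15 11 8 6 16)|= |(1 11 8 13 15 10 9 5 16 2 6)|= 11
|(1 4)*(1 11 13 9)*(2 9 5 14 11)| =4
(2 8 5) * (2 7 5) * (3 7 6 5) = (2 8)(3 7)(5 6) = [0, 1, 8, 7, 4, 6, 5, 3, 2]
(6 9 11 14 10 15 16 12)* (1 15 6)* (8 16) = (1 15 8 16 12)(6 9 11 14 10) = [0, 15, 2, 3, 4, 5, 9, 7, 16, 11, 6, 14, 1, 13, 10, 8, 12]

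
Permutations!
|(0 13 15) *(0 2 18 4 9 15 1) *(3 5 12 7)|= 60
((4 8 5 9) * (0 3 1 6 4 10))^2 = (0 1 4 5 10 3 6 8 9)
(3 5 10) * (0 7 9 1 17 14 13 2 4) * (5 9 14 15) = [7, 17, 4, 9, 0, 10, 6, 14, 8, 1, 3, 11, 12, 2, 13, 5, 16, 15] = (0 7 14 13 2 4)(1 17 15 5 10 3 9)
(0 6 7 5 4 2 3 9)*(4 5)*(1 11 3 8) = (0 6 7 4 2 8 1 11 3 9) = [6, 11, 8, 9, 2, 5, 7, 4, 1, 0, 10, 3]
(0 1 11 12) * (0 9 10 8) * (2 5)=(0 1 11 12 9 10 8)(2 5)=[1, 11, 5, 3, 4, 2, 6, 7, 0, 10, 8, 12, 9]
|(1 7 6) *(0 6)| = |(0 6 1 7)| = 4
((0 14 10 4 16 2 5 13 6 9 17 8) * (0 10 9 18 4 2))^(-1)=(0 16 4 18 6 13 5 2 10 8 17 9 14)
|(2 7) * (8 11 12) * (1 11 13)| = |(1 11 12 8 13)(2 7)| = 10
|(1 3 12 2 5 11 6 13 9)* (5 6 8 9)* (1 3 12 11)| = 12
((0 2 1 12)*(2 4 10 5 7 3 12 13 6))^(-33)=(0 10 7 12 4 5 3)(1 2 6 13)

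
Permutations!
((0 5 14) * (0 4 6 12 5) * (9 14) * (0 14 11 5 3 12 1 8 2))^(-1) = (0 2 8 1 6 4 14)(3 12)(5 11 9)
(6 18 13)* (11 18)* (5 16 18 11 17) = (5 16 18 13 6 17) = [0, 1, 2, 3, 4, 16, 17, 7, 8, 9, 10, 11, 12, 6, 14, 15, 18, 5, 13]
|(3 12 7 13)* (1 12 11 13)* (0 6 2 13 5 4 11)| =15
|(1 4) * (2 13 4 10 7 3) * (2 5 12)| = |(1 10 7 3 5 12 2 13 4)| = 9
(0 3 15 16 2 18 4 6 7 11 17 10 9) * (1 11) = [3, 11, 18, 15, 6, 5, 7, 1, 8, 0, 9, 17, 12, 13, 14, 16, 2, 10, 4] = (0 3 15 16 2 18 4 6 7 1 11 17 10 9)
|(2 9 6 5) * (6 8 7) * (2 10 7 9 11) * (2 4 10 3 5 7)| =4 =|(2 11 4 10)(3 5)(6 7)(8 9)|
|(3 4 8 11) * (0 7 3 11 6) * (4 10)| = |(11)(0 7 3 10 4 8 6)| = 7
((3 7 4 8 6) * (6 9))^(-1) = ((3 7 4 8 9 6))^(-1) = (3 6 9 8 4 7)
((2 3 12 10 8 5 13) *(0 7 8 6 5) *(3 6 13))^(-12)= (2 5 12 13 6 3 10)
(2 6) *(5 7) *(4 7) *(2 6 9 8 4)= (2 9 8 4 7 5)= [0, 1, 9, 3, 7, 2, 6, 5, 4, 8]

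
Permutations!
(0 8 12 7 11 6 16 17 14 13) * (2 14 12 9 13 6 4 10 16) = (0 8 9 13)(2 14 6)(4 10 16 17 12 7 11) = [8, 1, 14, 3, 10, 5, 2, 11, 9, 13, 16, 4, 7, 0, 6, 15, 17, 12]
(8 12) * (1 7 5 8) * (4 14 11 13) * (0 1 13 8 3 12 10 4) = (0 1 7 5 3 12 13)(4 14 11 8 10) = [1, 7, 2, 12, 14, 3, 6, 5, 10, 9, 4, 8, 13, 0, 11]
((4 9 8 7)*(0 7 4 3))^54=((0 7 3)(4 9 8))^54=(9)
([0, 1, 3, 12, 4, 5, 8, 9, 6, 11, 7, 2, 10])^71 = (2 3 12 10 7 9 11)(6 8)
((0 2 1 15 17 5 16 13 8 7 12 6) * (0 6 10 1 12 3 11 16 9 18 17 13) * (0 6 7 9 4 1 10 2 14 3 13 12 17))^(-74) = (0 11 7 9 14 16 13 18 3 6 8)(1 2 4 12 5 15 17)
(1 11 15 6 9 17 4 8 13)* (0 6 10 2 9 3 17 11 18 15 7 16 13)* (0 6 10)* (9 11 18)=(0 10 2 11 7 16 13 1 9 18 15)(3 17 4 8 6)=[10, 9, 11, 17, 8, 5, 3, 16, 6, 18, 2, 7, 12, 1, 14, 0, 13, 4, 15]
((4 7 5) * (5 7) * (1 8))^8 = ((1 8)(4 5))^8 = (8)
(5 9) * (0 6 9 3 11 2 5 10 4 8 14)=(0 6 9 10 4 8 14)(2 5 3 11)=[6, 1, 5, 11, 8, 3, 9, 7, 14, 10, 4, 2, 12, 13, 0]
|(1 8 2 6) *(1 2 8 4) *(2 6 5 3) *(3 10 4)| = 6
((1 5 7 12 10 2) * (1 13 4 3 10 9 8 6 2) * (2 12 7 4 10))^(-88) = ((1 5 4 3 2 13 10)(6 12 9 8))^(-88) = (1 3 10 4 13 5 2)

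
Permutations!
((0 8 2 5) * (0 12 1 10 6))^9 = ((0 8 2 5 12 1 10 6))^9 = (0 8 2 5 12 1 10 6)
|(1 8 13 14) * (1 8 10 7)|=|(1 10 7)(8 13 14)|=3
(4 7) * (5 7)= (4 5 7)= [0, 1, 2, 3, 5, 7, 6, 4]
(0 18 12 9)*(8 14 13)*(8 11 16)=(0 18 12 9)(8 14 13 11 16)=[18, 1, 2, 3, 4, 5, 6, 7, 14, 0, 10, 16, 9, 11, 13, 15, 8, 17, 12]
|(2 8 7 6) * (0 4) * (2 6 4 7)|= |(0 7 4)(2 8)|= 6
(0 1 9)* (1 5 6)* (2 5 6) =[6, 9, 5, 3, 4, 2, 1, 7, 8, 0] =(0 6 1 9)(2 5)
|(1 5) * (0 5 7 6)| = |(0 5 1 7 6)| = 5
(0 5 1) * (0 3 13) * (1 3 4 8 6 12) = (0 5 3 13)(1 4 8 6 12) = [5, 4, 2, 13, 8, 3, 12, 7, 6, 9, 10, 11, 1, 0]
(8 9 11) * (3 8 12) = (3 8 9 11 12) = [0, 1, 2, 8, 4, 5, 6, 7, 9, 11, 10, 12, 3]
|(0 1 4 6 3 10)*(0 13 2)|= |(0 1 4 6 3 10 13 2)|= 8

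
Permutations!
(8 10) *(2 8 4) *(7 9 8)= (2 7 9 8 10 4)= [0, 1, 7, 3, 2, 5, 6, 9, 10, 8, 4]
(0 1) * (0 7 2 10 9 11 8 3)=[1, 7, 10, 0, 4, 5, 6, 2, 3, 11, 9, 8]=(0 1 7 2 10 9 11 8 3)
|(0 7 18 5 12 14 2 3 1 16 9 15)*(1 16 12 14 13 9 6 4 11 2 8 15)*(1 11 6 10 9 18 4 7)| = |(0 1 12 13 18 5 14 8 15)(2 3 16 10 9 11)(4 6 7)| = 18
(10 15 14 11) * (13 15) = (10 13 15 14 11) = [0, 1, 2, 3, 4, 5, 6, 7, 8, 9, 13, 10, 12, 15, 11, 14]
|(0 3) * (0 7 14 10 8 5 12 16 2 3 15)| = 18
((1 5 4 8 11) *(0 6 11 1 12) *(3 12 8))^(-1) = (0 12 3 4 5 1 8 11 6) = ((0 6 11 8 1 5 4 3 12))^(-1)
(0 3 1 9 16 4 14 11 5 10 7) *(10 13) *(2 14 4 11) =(0 3 1 9 16 11 5 13 10 7)(2 14) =[3, 9, 14, 1, 4, 13, 6, 0, 8, 16, 7, 5, 12, 10, 2, 15, 11]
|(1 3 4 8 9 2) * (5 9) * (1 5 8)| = 3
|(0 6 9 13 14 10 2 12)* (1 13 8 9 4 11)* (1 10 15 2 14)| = |(0 6 4 11 10 14 15 2 12)(1 13)(8 9)| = 18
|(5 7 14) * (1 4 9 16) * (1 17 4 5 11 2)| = 12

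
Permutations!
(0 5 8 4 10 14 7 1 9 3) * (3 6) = (0 5 8 4 10 14 7 1 9 6 3) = [5, 9, 2, 0, 10, 8, 3, 1, 4, 6, 14, 11, 12, 13, 7]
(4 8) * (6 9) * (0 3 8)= (0 3 8 4)(6 9)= [3, 1, 2, 8, 0, 5, 9, 7, 4, 6]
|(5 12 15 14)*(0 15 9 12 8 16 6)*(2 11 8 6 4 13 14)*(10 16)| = |(0 15 2 11 8 10 16 4 13 14 5 6)(9 12)| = 12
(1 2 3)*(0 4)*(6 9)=(0 4)(1 2 3)(6 9)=[4, 2, 3, 1, 0, 5, 9, 7, 8, 6]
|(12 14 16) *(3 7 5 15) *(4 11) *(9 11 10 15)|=|(3 7 5 9 11 4 10 15)(12 14 16)|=24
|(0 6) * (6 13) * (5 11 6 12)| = |(0 13 12 5 11 6)| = 6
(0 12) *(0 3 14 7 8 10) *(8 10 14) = (0 12 3 8 14 7 10) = [12, 1, 2, 8, 4, 5, 6, 10, 14, 9, 0, 11, 3, 13, 7]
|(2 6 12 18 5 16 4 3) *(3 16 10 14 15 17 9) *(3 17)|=18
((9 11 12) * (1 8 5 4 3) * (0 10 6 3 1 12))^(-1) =(0 11 9 12 3 6 10)(1 4 5 8)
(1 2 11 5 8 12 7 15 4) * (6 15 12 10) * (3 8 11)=(1 2 3 8 10 6 15 4)(5 11)(7 12)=[0, 2, 3, 8, 1, 11, 15, 12, 10, 9, 6, 5, 7, 13, 14, 4]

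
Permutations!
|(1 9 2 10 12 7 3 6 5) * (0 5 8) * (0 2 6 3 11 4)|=12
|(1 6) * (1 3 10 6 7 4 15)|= |(1 7 4 15)(3 10 6)|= 12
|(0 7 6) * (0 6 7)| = 1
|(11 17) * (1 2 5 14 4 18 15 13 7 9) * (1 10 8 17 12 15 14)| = |(1 2 5)(4 18 14)(7 9 10 8 17 11 12 15 13)| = 9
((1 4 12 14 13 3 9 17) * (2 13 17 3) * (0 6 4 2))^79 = (0 2 17 12 6 13 1 14 4)(3 9)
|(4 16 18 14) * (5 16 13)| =6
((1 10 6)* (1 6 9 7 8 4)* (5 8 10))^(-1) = (1 4 8 5)(7 9 10)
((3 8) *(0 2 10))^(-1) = (0 10 2)(3 8) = ((0 2 10)(3 8))^(-1)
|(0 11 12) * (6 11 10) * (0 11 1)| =4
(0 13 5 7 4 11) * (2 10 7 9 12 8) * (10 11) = (0 13 5 9 12 8 2 11)(4 10 7) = [13, 1, 11, 3, 10, 9, 6, 4, 2, 12, 7, 0, 8, 5]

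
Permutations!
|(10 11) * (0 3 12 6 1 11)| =7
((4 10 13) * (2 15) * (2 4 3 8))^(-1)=((2 15 4 10 13 3 8))^(-1)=(2 8 3 13 10 4 15)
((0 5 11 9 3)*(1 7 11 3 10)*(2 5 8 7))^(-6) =((0 8 7 11 9 10 1 2 5 3))^(-6) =(0 9 5 7 1)(2 8 10 3 11)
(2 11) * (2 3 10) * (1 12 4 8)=(1 12 4 8)(2 11 3 10)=[0, 12, 11, 10, 8, 5, 6, 7, 1, 9, 2, 3, 4]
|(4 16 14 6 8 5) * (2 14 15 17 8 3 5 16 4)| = |(2 14 6 3 5)(8 16 15 17)| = 20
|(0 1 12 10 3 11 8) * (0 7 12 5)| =|(0 1 5)(3 11 8 7 12 10)| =6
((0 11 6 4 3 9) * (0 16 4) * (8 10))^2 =(0 6 11)(3 16)(4 9)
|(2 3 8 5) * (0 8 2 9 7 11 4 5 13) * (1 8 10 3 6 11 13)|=22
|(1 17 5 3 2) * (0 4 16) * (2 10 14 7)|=|(0 4 16)(1 17 5 3 10 14 7 2)|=24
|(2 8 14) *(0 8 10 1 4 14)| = 10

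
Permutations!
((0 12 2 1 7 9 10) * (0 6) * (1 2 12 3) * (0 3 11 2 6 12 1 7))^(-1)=((0 11 2 6 3 7 9 10 12 1))^(-1)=(0 1 12 10 9 7 3 6 2 11)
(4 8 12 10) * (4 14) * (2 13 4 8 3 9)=[0, 1, 13, 9, 3, 5, 6, 7, 12, 2, 14, 11, 10, 4, 8]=(2 13 4 3 9)(8 12 10 14)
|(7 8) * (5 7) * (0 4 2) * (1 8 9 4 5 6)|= 6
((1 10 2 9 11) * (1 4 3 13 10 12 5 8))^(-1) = (1 8 5 12)(2 10 13 3 4 11 9)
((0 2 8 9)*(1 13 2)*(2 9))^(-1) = ((0 1 13 9)(2 8))^(-1) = (0 9 13 1)(2 8)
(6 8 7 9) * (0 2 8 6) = (0 2 8 7 9) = [2, 1, 8, 3, 4, 5, 6, 9, 7, 0]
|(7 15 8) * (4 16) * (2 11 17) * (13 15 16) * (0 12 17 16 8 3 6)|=22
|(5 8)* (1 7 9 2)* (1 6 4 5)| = |(1 7 9 2 6 4 5 8)| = 8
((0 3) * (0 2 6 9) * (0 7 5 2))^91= (0 3)(2 6 9 7 5)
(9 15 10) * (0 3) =[3, 1, 2, 0, 4, 5, 6, 7, 8, 15, 9, 11, 12, 13, 14, 10] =(0 3)(9 15 10)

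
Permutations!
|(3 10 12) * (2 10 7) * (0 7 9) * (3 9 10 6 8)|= |(0 7 2 6 8 3 10 12 9)|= 9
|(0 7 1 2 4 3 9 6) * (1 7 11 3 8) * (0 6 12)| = |(0 11 3 9 12)(1 2 4 8)| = 20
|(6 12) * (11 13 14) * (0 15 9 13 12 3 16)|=10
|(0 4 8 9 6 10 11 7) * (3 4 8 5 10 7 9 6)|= 12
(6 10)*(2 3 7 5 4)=[0, 1, 3, 7, 2, 4, 10, 5, 8, 9, 6]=(2 3 7 5 4)(6 10)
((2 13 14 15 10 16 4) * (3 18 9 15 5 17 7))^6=(2 3 4 7 16 17 10 5 15 14 9 13 18)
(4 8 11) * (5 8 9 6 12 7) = (4 9 6 12 7 5 8 11) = [0, 1, 2, 3, 9, 8, 12, 5, 11, 6, 10, 4, 7]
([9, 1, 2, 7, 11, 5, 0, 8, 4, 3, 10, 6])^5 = (0 4 3 6 8 9 11 7)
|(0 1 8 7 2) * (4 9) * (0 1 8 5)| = 6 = |(0 8 7 2 1 5)(4 9)|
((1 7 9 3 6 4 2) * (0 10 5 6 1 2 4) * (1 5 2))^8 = (0 6 5 3 9 7 1 2 10)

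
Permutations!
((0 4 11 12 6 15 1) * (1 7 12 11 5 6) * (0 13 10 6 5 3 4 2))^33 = ((0 2)(1 13 10 6 15 7 12)(3 4))^33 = (0 2)(1 7 6 13 12 15 10)(3 4)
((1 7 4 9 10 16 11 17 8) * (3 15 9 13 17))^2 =((1 7 4 13 17 8)(3 15 9 10 16 11))^2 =(1 4 17)(3 9 16)(7 13 8)(10 11 15)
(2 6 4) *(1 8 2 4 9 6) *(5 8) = (1 5 8 2)(6 9) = [0, 5, 1, 3, 4, 8, 9, 7, 2, 6]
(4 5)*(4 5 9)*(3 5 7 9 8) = (3 5 7 9 4 8) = [0, 1, 2, 5, 8, 7, 6, 9, 3, 4]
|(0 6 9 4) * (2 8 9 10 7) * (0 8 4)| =8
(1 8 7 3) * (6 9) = (1 8 7 3)(6 9) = [0, 8, 2, 1, 4, 5, 9, 3, 7, 6]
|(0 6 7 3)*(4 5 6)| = 6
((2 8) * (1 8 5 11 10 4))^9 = (1 2 11 4 8 5 10)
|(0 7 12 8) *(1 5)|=4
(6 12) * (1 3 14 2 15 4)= (1 3 14 2 15 4)(6 12)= [0, 3, 15, 14, 1, 5, 12, 7, 8, 9, 10, 11, 6, 13, 2, 4]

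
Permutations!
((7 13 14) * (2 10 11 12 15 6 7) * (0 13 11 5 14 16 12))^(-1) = ((0 13 16 12 15 6 7 11)(2 10 5 14))^(-1) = (0 11 7 6 15 12 16 13)(2 14 5 10)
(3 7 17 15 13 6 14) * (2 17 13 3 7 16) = (2 17 15 3 16)(6 14 7 13) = [0, 1, 17, 16, 4, 5, 14, 13, 8, 9, 10, 11, 12, 6, 7, 3, 2, 15]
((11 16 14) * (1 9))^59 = (1 9)(11 14 16) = ((1 9)(11 16 14))^59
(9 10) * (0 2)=(0 2)(9 10)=[2, 1, 0, 3, 4, 5, 6, 7, 8, 10, 9]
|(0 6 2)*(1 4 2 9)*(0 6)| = |(1 4 2 6 9)| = 5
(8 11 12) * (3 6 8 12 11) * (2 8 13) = (2 8 3 6 13) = [0, 1, 8, 6, 4, 5, 13, 7, 3, 9, 10, 11, 12, 2]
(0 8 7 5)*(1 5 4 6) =[8, 5, 2, 3, 6, 0, 1, 4, 7] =(0 8 7 4 6 1 5)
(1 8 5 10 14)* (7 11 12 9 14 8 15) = (1 15 7 11 12 9 14)(5 10 8) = [0, 15, 2, 3, 4, 10, 6, 11, 5, 14, 8, 12, 9, 13, 1, 7]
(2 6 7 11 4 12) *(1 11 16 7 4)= (1 11)(2 6 4 12)(7 16)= [0, 11, 6, 3, 12, 5, 4, 16, 8, 9, 10, 1, 2, 13, 14, 15, 7]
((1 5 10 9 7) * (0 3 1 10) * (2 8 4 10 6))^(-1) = (0 5 1 3)(2 6 7 9 10 4 8)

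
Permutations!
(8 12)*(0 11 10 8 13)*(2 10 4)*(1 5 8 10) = [11, 5, 1, 3, 2, 8, 6, 7, 12, 9, 10, 4, 13, 0] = (0 11 4 2 1 5 8 12 13)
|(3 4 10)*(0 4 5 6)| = |(0 4 10 3 5 6)| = 6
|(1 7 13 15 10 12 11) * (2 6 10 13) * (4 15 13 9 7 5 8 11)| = 8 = |(1 5 8 11)(2 6 10 12 4 15 9 7)|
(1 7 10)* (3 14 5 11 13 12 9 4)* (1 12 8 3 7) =(3 14 5 11 13 8)(4 7 10 12 9) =[0, 1, 2, 14, 7, 11, 6, 10, 3, 4, 12, 13, 9, 8, 5]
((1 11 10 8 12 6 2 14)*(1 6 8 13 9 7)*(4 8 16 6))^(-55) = (1 7 9 13 10 11)(2 14 4 8 12 16 6)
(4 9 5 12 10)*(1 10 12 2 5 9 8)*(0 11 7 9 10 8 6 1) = (12)(0 11 7 9 10 4 6 1 8)(2 5) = [11, 8, 5, 3, 6, 2, 1, 9, 0, 10, 4, 7, 12]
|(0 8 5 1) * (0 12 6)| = 6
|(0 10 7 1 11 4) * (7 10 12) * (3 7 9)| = |(0 12 9 3 7 1 11 4)| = 8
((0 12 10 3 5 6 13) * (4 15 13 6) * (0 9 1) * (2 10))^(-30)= (0 10 4 9 12 3 15 1 2 5 13)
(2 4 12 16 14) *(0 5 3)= (0 5 3)(2 4 12 16 14)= [5, 1, 4, 0, 12, 3, 6, 7, 8, 9, 10, 11, 16, 13, 2, 15, 14]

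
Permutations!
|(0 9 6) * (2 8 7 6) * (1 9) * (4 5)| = |(0 1 9 2 8 7 6)(4 5)| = 14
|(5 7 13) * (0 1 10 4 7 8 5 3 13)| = |(0 1 10 4 7)(3 13)(5 8)| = 10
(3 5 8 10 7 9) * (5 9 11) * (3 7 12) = (3 9 7 11 5 8 10 12) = [0, 1, 2, 9, 4, 8, 6, 11, 10, 7, 12, 5, 3]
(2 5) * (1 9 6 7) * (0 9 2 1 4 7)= (0 9 6)(1 2 5)(4 7)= [9, 2, 5, 3, 7, 1, 0, 4, 8, 6]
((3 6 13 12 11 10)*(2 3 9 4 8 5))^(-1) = ((2 3 6 13 12 11 10 9 4 8 5))^(-1) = (2 5 8 4 9 10 11 12 13 6 3)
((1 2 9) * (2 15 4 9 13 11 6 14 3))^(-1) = ((1 15 4 9)(2 13 11 6 14 3))^(-1) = (1 9 4 15)(2 3 14 6 11 13)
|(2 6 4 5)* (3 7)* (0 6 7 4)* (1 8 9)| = 30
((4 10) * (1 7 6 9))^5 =((1 7 6 9)(4 10))^5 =(1 7 6 9)(4 10)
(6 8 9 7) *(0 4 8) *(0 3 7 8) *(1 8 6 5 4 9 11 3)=[9, 8, 2, 7, 0, 4, 1, 5, 11, 6, 10, 3]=(0 9 6 1 8 11 3 7 5 4)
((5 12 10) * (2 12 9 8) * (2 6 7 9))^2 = (2 10)(5 12)(6 9)(7 8) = ((2 12 10 5)(6 7 9 8))^2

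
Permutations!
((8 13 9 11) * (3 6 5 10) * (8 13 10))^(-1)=(3 10 8 5 6)(9 13 11)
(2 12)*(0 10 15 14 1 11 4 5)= (0 10 15 14 1 11 4 5)(2 12)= [10, 11, 12, 3, 5, 0, 6, 7, 8, 9, 15, 4, 2, 13, 1, 14]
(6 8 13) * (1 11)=(1 11)(6 8 13)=[0, 11, 2, 3, 4, 5, 8, 7, 13, 9, 10, 1, 12, 6]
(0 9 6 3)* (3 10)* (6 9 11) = (0 11 6 10 3) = [11, 1, 2, 0, 4, 5, 10, 7, 8, 9, 3, 6]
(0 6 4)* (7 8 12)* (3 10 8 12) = (0 6 4)(3 10 8)(7 12) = [6, 1, 2, 10, 0, 5, 4, 12, 3, 9, 8, 11, 7]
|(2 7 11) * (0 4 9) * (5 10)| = 6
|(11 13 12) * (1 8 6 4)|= |(1 8 6 4)(11 13 12)|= 12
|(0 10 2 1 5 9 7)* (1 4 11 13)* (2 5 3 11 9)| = 28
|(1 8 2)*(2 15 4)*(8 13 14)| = |(1 13 14 8 15 4 2)| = 7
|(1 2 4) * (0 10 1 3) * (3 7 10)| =10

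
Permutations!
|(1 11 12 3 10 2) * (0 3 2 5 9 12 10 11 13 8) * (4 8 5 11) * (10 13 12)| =60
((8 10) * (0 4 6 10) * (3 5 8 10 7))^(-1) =(10)(0 8 5 3 7 6 4)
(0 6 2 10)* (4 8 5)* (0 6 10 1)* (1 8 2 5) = (0 10 6 5 4 2 8 1) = [10, 0, 8, 3, 2, 4, 5, 7, 1, 9, 6]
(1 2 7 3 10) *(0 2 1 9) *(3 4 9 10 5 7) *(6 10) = (0 2 3 5 7 4 9)(6 10) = [2, 1, 3, 5, 9, 7, 10, 4, 8, 0, 6]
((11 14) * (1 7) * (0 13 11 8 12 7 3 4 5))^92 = ((0 13 11 14 8 12 7 1 3 4 5))^92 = (0 8 3 13 12 4 11 7 5 14 1)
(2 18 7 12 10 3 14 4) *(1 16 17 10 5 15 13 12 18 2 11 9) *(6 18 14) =(1 16 17 10 3 6 18 7 14 4 11 9)(5 15 13 12) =[0, 16, 2, 6, 11, 15, 18, 14, 8, 1, 3, 9, 5, 12, 4, 13, 17, 10, 7]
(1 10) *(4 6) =(1 10)(4 6) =[0, 10, 2, 3, 6, 5, 4, 7, 8, 9, 1]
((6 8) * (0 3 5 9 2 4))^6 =(9)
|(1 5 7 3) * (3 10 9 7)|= |(1 5 3)(7 10 9)|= 3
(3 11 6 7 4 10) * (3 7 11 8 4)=[0, 1, 2, 8, 10, 5, 11, 3, 4, 9, 7, 6]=(3 8 4 10 7)(6 11)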